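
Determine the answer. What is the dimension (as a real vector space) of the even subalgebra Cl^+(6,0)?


Even subalgebra dimension = 2^(n-1)
n = 6 + 0 = 6
2^(6 - 1) = 2^5 = 32
Verification: sum of C(6,k) for even k = 1 + 15 + 15 + 1 = 32
Result = 32


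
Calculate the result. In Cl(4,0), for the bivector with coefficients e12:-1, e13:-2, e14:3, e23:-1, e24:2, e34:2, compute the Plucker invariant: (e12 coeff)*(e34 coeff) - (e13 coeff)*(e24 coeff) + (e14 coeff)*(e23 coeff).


Plucker relation: af - be + cd
a*f = (-1)*2 = -2
b*e = (-2)*2 = -4
c*d = 3*(-1) = -3
af - be + cd = -2 - (-4) + (-3)
= -1


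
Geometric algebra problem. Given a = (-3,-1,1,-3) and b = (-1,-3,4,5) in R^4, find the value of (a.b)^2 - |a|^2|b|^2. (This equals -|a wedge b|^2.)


a . b = (-3)*(-1) + (-1)*(-3) + 1*4 + (-3)*5
= 3 + 3 + 4 + (-15) = -5
|a|^2 = (-3)^2 + (-1)^2 + 1^2 + (-3)^2 = 20
|b|^2 = (-1)^2 + (-3)^2 + 4^2 + 5^2 = 51
(a.b)^2 = (-5)^2 = 25
|a|^2 * |b|^2 = 20 * 51 = 1020
Result = 25 - 1020 = -995


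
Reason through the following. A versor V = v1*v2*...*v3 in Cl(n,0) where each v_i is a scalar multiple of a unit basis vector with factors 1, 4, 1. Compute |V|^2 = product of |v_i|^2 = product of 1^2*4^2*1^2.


Each vector v_i has |v_i|^2 = s_i^2
Squared scales: 1^2 = 1, 4^2 = 16, 1^2 = 1
|V|^2 = 1 * 16 * 1
= 16


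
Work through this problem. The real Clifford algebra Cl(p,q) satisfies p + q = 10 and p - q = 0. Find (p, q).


We need p + q = 10 and p - q = 0.
Adding: 2p = 10 + 0 = 10, so p = 5.
Then q = 10 - 5 = 5.
(p, q) = (5, 5)


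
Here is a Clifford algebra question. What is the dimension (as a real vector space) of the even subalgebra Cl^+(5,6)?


Even subalgebra dimension = 2^(n-1)
n = 5 + 6 = 11
2^(11 - 1) = 2^10 = 1024
Verification: sum of C(11,k) for even k = 1 + 55 + 330 + 462 + 165 + 11 = 1024
Result = 1024


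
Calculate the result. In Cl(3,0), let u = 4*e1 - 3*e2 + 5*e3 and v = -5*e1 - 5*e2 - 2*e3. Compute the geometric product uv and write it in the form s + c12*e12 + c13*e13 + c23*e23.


In Cl(3,0): e_i^2 = 1, e_ie_j = -e_je_i for i != j.
Scalar part = u . v = 4*(-5) + (-3)*(-5) + 5*(-2)
= -20 + 15 + (-10) = -15
e12 coeff = 4*(-5) - (-3)*(-5) = -20 - 15 = -35
e13 coeff = 4*(-2) - 5*(-5) = -8 - (-25) = 17
e23 coeff = (-3)*(-2) - 5*(-5) = 6 - (-25) = 31
uv = -15 - 35*e12 + 17*e13 + 31*e23


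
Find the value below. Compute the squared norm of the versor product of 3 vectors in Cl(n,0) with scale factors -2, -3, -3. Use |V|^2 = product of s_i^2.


Each vector v_i has |v_i|^2 = s_i^2
Squared scales: (-2)^2 = 4, (-3)^2 = 9, (-3)^2 = 9
|V|^2 = 4 * 9 * 9
= 324


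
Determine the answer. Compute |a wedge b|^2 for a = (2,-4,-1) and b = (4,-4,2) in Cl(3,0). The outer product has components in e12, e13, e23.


a wedge b = (a1*b2 - a2*b1)*e12 + (a1*b3 - a3*b1)*e13 + (a2*b3 - a3*b2)*e23
e12 coeff: 2*(-4) - (-4)*4 = -8 - (-16) = 8
e13 coeff: 2*2 - (-1)*4 = 4 - (-4) = 8
e23 coeff: (-4)*2 - (-1)*(-4) = -8 - 4 = -12
|a wedge b|^2 = 8^2 + 8^2 + (-12)^2
= 64 + 64 + 144
= 272


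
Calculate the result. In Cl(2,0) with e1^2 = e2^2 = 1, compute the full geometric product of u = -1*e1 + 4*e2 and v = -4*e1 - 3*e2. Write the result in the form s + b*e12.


Expand: (-1*e1 + 4*e2)(-4*e1 - 3*e2)
= (-1)*(-4)*e1e1 + (-1)*(-3)*e1e2 + 4*(-4)*e2e1 + 4*(-3)*e2e2
Using e1^2 = e2^2 = 1, e2e1 = -e1e2:
Scalar part s = (-1)*(-4) + 4*(-3) = 4 + (-12) = -8
Bivector part b = (-1)*(-3) - 4*(-4) = 3 - (-16) = 19
uv = -8 + 19*e12


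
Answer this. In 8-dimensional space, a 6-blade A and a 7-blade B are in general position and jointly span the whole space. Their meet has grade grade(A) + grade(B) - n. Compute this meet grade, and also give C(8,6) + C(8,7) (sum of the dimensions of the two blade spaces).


Meet grade = grade(A) + grade(B) - n
= 6 + 7 - 8 = 5
C(8,6) = 28
C(8,7) = 8
dim_A + dim_B = 28 + 8 = 36


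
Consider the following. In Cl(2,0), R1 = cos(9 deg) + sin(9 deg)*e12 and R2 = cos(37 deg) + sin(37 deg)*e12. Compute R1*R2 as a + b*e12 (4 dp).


Same-plane rotors commute and their half-angles add:
R1*R2 = cos(a1 + a2) + sin(a1 + a2)*e12.
a1 + a2 = 9 + 37 = 46 deg
cos(46 deg) = 0.6947
sin(46 deg) = 0.7193
R1*R2 = 0.6947 + 0.7193*e12


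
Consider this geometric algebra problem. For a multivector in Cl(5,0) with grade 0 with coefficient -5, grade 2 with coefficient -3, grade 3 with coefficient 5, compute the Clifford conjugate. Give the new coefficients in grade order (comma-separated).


Clifford conjugate sign for grade k: (-1)^(k(k+1)/2)
Grade 0: (-1)^(0*1/2) = (-1)^0 = 1, coeff -5 -> -5
Grade 2: (-1)^(2*3/2) = (-1)^3 = -1, coeff -3 -> 3
Grade 3: (-1)^(3*4/2) = (-1)^6 = 1, coeff 5 -> 5
Conjugated coefficients: -5, 3, 5


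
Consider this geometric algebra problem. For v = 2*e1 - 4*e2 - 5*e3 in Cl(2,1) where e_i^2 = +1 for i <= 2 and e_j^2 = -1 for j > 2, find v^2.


v^2 = sum of c_i^2 * e_i^2
Positive signature terms (e_i^2 = +1): 2^2 + (-4)^2 = 20
Negative signature terms (e_j^2 = -1): (-5)^2 = 25
v^2 = 20 - 25 = -5


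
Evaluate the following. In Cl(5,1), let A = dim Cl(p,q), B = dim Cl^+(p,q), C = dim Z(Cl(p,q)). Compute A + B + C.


n = 5 + 1 = 6
Total dim = 2^6 = 64
Even subalgebra dim = 2^5 = 32
n is even, so center dim = 1
Sum = 64 + 32 + 1 = 97


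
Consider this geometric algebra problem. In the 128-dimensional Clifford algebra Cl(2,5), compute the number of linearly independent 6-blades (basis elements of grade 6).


Number of grade-k basis blades in Cl(p,q) with n = p + q is C(n, k).
n = 2 + 5 = 7
C(7, 6) = 7! / (6! * 1!)
= 5040 / (720 * 1)
= 7


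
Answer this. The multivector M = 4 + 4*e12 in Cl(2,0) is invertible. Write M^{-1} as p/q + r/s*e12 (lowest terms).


M = 4 + 4*e12, where e12^2 = -1.
Since M commutes with its reverse ~M = a - b*e12, M * ~M = a^2 - b^2*e12^2 = a^2 + b^2.
So M^{-1} = ~M / (a^2 + b^2) = (a - b*e12)/(a^2 + b^2).
a^2 + b^2 = 16 + 16 = 32
Scalar part = 4/32 = 1/8
Bivector coeff = -4/32 = -1/8
M^{-1} = 1/8 - 1/8*e12


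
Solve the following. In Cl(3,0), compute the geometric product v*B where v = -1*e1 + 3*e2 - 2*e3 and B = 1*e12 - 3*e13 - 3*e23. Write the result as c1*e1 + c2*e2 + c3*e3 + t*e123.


vB has grade-1 (vector) and grade-3 (trivector) parts: vB = (v _| B) + (v ^ B).
Vector part <vB>_1:
  e1: -v2*b12 - v3*b13 = -(3)*(1) - (-2)*(-3) = -9
  e2: v1*b12 - v3*b23 = (-1)*(1) - (-2)*(-3) = -7
  e3: v1*b13 + v2*b23 = (-1)*(-3) + (3)*(-3) = -6
Trivector part <vB>_3:
  e123: v1*b23 - v2*b13 + v3*b12 = (-1)*(-3) - (3)*(-3) + (-2)*(1) = 10
vB = -9*e1 - 7*e2 - 6*e3 + 10*e123


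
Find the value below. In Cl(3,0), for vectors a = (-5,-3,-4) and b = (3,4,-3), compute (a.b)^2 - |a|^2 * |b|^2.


a . b = (-5)*3 + (-3)*4 + (-4)*(-3)
= -15 + (-12) + 12 = -15
|a|^2 = (-5)^2 + (-3)^2 + (-4)^2 = 50
|b|^2 = 3^2 + 4^2 + (-3)^2 = 34
(a.b)^2 = (-15)^2 = 225
|a|^2 * |b|^2 = 50 * 34 = 1700
Result = 225 - 1700 = -1475


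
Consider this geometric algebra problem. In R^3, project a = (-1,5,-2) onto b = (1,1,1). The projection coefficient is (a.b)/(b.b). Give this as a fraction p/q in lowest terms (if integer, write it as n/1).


Projection coefficient = (a . b) / (b . b)
a . b = (-1)*1 + 5*1 + (-2)*1
= -1 + 5 + (-2) = 2
b . b = 1^2 + 1^2 + 1^2
= 1 + 1 + 1 = 3
Coefficient = 2/3
In lowest terms: 2/3


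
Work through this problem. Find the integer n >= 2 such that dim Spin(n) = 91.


dim Spin(n) = dim so(n) = n(n-1)/2.
Solve n(n-1)/2 = 91, i.e. n^2 - n - 182 = 0.
Discriminant = 1 + 8*91 = 729
n = (1 + sqrt(729))/2 = (1 + 27)/2 = 14


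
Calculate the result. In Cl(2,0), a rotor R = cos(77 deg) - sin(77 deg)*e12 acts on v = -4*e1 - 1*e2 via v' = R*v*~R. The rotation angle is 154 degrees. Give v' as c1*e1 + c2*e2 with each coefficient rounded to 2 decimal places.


Rotor R = cos(77deg) - sin(77deg)*e12
Rotation angle theta = 2 * 77 = 154 degrees
v' = R*v*~R rotates v by theta.
cos(154deg) = -0.8988, sin(154deg) = 0.4384
v'_1 = -4*cos(154deg) - (-1)*sin(154deg)
= -4*(-0.8988) - (-1)*0.4384
= 4.03
v'_2 = -4*sin(154deg) + (-1)*cos(154deg)
= -4*0.4384 + (-1)*(-0.8988)
= -0.85
v' = 4.03*e1 - 0.85*e2


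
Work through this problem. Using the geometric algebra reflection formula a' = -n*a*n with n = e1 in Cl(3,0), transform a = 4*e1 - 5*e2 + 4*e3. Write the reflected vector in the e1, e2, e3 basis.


Reflection formula: a' = -n*a*n, with n = e1 (unit vector, n^2 = 1).
For reflection through hyperplane perp to e1:
The component along e1 flips sign, others stay.
a = (4, -5, 4)
a' = (-4, -5, 4)
a' = -4*e1 - 5*e2 + 4*e3


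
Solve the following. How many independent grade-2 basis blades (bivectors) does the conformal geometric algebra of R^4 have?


The conformal model of R^4 uses Cl(5,1) with m = 4 + 2 = 6 generators.
Number of grade-2 blades = C(m, 2) = C(6, 2)
= 6*5/2 = 15


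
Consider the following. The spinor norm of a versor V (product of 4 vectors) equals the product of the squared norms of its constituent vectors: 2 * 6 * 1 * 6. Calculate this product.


Spinor norm N(V) = |v1|^2 * |v2|^2 * ... * |v4|^2
= 2 * 6 * 1 * 6
Running product: 2, 12, 12, 72
N(V) = 72


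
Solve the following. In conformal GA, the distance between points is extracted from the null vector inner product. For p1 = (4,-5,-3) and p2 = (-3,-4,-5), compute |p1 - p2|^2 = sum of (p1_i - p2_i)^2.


p1 - p2 = (7, -1, 2)
|p1 - p2|^2 = 7^2 + (-1)^2 + 2^2
= 49 + 1 + 4
= 54


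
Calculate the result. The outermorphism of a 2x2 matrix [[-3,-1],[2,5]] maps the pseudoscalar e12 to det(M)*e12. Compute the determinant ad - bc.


The outermorphism of a linear map f sends e1^e2 to f(e1)^f(e2).
f(e1) = -3*e1 + 2*e2
f(e2) = -1*e1 + 5*e2
f(e1) ^ f(e2) = (-3*e1 + 2*e2) ^ (-1*e1 + 5*e2)
= (-3)*5*e12 + 2*(-1)*e21
= (-15 - (-2))*e12
= -13*e12
Coefficient = -13


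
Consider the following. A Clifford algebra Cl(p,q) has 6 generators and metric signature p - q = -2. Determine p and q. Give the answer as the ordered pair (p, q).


We need p + q = 6 and p - q = -2.
Adding: 2p = 6 + (-2) = 4, so p = 2.
Then q = 6 - 2 = 4.
(p, q) = (2, 4)


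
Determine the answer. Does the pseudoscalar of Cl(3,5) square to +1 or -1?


The pseudoscalar I = e1...e_n (product of all n generators) of Cl(p,q) satisfies I^2 = (-1)^(q + n(n-1)/2).
p = 3, q = 5, n = p + q = 8
n(n-1)/2 = 8 * 7 / 2 = 28
Exponent = q + n(n-1)/2 = 5 + 28 = 33
I^2 = (-1)^33 = -1


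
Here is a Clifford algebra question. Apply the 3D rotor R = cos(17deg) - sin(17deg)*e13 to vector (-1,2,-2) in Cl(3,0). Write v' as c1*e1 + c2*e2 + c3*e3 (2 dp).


Rotor R = cos(17deg) - sin(17deg)*e13
Rotation angle theta = 2 * 17 = 34 degrees in the e13 plane (e1 -> e3).
The component perpendicular to the plane (e2) is invariant: v'_2 = v2 = 2.00
cos(34deg) = 0.8290, sin(34deg) = 0.5592
v'_1 = v1*cos(theta) - v3*sin(theta) = -1*0.8290 - (-2)*0.5592 = 0.29
v'_3 = v1*sin(theta) + v3*cos(theta) = -1*0.5592 + (-2)*0.8290 = -2.22
v' = 0.29*e1 + 2.00*e2 - 2.22*e3


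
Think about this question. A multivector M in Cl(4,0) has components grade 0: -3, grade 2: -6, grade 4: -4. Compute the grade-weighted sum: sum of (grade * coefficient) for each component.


Grade-weighted sum = sum of grade_k * coefficient_k
0*(-3) = 0
2*(-6) = -12
4*(-4) = -16
Total = 0 + (-12) + (-16) = -28


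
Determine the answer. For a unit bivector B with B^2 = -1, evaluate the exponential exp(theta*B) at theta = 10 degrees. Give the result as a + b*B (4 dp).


For a unit bivector B with B^2 = -1, the exponential series gives
e^(theta*B) = cos(theta) + sin(theta)*B (the GA analogue of Euler's formula).
theta = 10 degrees = 0.174533 rad
cos(10 deg) = 0.9848
sin(10 deg) = 0.1736
exp(theta*B) = 0.9848 + 0.1736*B


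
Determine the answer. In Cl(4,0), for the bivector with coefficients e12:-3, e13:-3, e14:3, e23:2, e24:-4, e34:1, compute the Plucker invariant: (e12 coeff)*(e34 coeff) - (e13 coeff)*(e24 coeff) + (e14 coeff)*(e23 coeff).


Plucker relation: af - be + cd
a*f = (-3)*1 = -3
b*e = (-3)*(-4) = 12
c*d = 3*2 = 6
af - be + cd = -3 - 12 + 6
= -9


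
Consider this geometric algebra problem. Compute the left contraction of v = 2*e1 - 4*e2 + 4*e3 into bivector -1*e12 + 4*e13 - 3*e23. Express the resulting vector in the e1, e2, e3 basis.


Left contraction v _| B = <vB>_1 (grade-1 part of the geometric product vB).
Using e1_|e12 = e2, e2_|e12 = -e1, e1_|e13 = e3, e3_|e13 = -e1, e2_|e23 = e3, e3_|e23 = -e2:
e1 coeff: -v2*b12 - v3*b13 = -(-4)*(-1) - (4)*(4) = -20
e2 coeff: v1*b12 - v3*b23 = (2)*(-1) - (4)*(-3) = 10
e3 coeff: v1*b13 + v2*b23 = (2)*(4) + (-4)*(-3) = 20
v _| B = -20*e1 + 10*e2 + 20*e3


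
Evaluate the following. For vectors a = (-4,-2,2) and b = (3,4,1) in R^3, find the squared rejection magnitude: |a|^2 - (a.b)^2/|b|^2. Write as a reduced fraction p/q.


|a|^2 = (-4)^2 + (-2)^2 + 2^2 = 24
|b|^2 = 3^2 + 4^2 + 1^2 = 26
a . b = (-4)*3 + (-2)*4 + 2*1 = -18
(a.b)^2 = (-18)^2 = 324
|rej|^2 = 24 - 324/26
= (624 - 324)/26
= 300/26
In lowest terms: 150/13


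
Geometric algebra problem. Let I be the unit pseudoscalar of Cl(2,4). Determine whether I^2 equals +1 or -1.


The pseudoscalar I = e1...e_n (product of all n generators) of Cl(p,q) satisfies I^2 = (-1)^(q + n(n-1)/2).
p = 2, q = 4, n = p + q = 6
n(n-1)/2 = 6 * 5 / 2 = 15
Exponent = q + n(n-1)/2 = 4 + 15 = 19
I^2 = (-1)^19 = -1


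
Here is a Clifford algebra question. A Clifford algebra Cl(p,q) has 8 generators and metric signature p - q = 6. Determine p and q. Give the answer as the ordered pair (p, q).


We need p + q = 8 and p - q = 6.
Adding: 2p = 8 + 6 = 14, so p = 7.
Then q = 8 - 7 = 1.
(p, q) = (7, 1)


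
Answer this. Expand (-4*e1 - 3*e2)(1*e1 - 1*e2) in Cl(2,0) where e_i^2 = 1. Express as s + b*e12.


Expand: (-4*e1 - 3*e2)(1*e1 - 1*e2)
= (-4)*1*e1e1 + (-4)*(-1)*e1e2 + (-3)*1*e2e1 + (-3)*(-1)*e2e2
Using e1^2 = e2^2 = 1, e2e1 = -e1e2:
Scalar part s = (-4)*1 + (-3)*(-1) = -4 + 3 = -1
Bivector part b = (-4)*(-1) - (-3)*1 = 4 - (-3) = 7
uv = -1 + 7*e12


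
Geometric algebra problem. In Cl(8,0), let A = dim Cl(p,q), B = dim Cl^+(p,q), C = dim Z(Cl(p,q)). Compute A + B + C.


n = 8 + 0 = 8
Total dim = 2^8 = 256
Even subalgebra dim = 2^7 = 128
n is even, so center dim = 1
Sum = 256 + 128 + 1 = 385


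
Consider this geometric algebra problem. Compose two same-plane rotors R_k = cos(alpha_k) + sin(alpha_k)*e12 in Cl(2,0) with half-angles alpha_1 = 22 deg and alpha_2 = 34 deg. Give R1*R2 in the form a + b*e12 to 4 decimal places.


Same-plane rotors commute and their half-angles add:
R1*R2 = cos(a1 + a2) + sin(a1 + a2)*e12.
a1 + a2 = 22 + 34 = 56 deg
cos(56 deg) = 0.5592
sin(56 deg) = 0.8290
R1*R2 = 0.5592 + 0.8290*e12


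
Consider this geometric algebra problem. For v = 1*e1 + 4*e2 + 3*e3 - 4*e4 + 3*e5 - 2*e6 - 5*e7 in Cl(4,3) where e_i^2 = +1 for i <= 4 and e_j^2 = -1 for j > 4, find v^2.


v^2 = sum of c_i^2 * e_i^2
Positive signature terms (e_i^2 = +1): 1^2 + 4^2 + 3^2 + (-4)^2 = 42
Negative signature terms (e_j^2 = -1): 3^2 + (-2)^2 + (-5)^2 = 38
v^2 = 42 - 38 = 4


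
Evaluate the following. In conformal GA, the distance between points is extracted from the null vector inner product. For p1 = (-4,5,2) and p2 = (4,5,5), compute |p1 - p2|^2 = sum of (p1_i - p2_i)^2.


p1 - p2 = (-8, 0, -3)
|p1 - p2|^2 = (-8)^2 + 0^2 + (-3)^2
= 64 + 0 + 9
= 73


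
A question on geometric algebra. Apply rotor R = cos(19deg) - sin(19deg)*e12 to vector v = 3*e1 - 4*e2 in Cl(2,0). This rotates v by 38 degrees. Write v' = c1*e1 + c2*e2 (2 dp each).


Rotor R = cos(19deg) - sin(19deg)*e12
Rotation angle theta = 2 * 19 = 38 degrees
v' = R*v*~R rotates v by theta.
cos(38deg) = 0.7880, sin(38deg) = 0.6157
v'_1 = 3*cos(38deg) - (-4)*sin(38deg)
= 3*0.7880 - (-4)*0.6157
= 4.83
v'_2 = 3*sin(38deg) + (-4)*cos(38deg)
= 3*0.6157 + (-4)*0.7880
= -1.31
v' = 4.83*e1 - 1.31*e2


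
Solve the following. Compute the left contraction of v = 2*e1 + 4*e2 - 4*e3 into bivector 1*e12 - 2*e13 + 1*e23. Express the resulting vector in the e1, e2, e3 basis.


Left contraction v _| B = <vB>_1 (grade-1 part of the geometric product vB).
Using e1_|e12 = e2, e2_|e12 = -e1, e1_|e13 = e3, e3_|e13 = -e1, e2_|e23 = e3, e3_|e23 = -e2:
e1 coeff: -v2*b12 - v3*b13 = -(4)*(1) - (-4)*(-2) = -12
e2 coeff: v1*b12 - v3*b23 = (2)*(1) - (-4)*(1) = 6
e3 coeff: v1*b13 + v2*b23 = (2)*(-2) + (4)*(1) = 0
v _| B = -12*e1 + 6*e2 + 0*e3


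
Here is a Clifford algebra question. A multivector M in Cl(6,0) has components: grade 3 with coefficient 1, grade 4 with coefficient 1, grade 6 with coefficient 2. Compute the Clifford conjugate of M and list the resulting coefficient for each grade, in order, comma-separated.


Clifford conjugate sign for grade k: (-1)^(k(k+1)/2)
Grade 3: (-1)^(3*4/2) = (-1)^6 = 1, coeff 1 -> 1
Grade 4: (-1)^(4*5/2) = (-1)^10 = 1, coeff 1 -> 1
Grade 6: (-1)^(6*7/2) = (-1)^21 = -1, coeff 2 -> -2
Conjugated coefficients: 1, 1, -2


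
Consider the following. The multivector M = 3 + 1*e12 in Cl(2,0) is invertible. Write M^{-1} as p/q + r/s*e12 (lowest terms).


M = 3 + 1*e12, where e12^2 = -1.
Since M commutes with its reverse ~M = a - b*e12, M * ~M = a^2 - b^2*e12^2 = a^2 + b^2.
So M^{-1} = ~M / (a^2 + b^2) = (a - b*e12)/(a^2 + b^2).
a^2 + b^2 = 9 + 1 = 10
Scalar part = 3/10 = 3/10
Bivector coeff = -1/10 = -1/10
M^{-1} = 3/10 - 1/10*e12


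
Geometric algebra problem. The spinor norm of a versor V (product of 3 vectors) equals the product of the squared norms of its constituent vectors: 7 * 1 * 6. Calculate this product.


Spinor norm N(V) = |v1|^2 * |v2|^2 * ... * |v3|^2
= 7 * 1 * 6
Running product: 7, 7, 42
N(V) = 42


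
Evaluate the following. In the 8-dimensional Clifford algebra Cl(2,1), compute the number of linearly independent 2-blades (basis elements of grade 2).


Number of grade-k basis blades in Cl(p,q) with n = p + q is C(n, k).
n = 2 + 1 = 3
C(3, 2) = 3! / (2! * 1!)
= 6 / (2 * 1)
= 3


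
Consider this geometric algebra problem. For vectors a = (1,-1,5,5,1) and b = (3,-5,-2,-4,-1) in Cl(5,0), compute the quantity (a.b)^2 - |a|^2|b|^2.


a . b = 1*3 + (-1)*(-5) + 5*(-2) + 5*(-4) + 1*(-1)
= 3 + 5 + (-10) + (-20) + (-1) = -23
|a|^2 = 1^2 + (-1)^2 + 5^2 + 5^2 + 1^2 = 53
|b|^2 = 3^2 + (-5)^2 + (-2)^2 + (-4)^2 + (-1)^2 = 55
(a.b)^2 = (-23)^2 = 529
|a|^2 * |b|^2 = 53 * 55 = 2915
Result = 529 - 2915 = -2386


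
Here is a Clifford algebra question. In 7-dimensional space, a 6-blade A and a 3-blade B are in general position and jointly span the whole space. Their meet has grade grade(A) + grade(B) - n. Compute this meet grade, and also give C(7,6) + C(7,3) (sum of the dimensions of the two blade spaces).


Meet grade = grade(A) + grade(B) - n
= 6 + 3 - 7 = 2
C(7,6) = 7
C(7,3) = 35
dim_A + dim_B = 7 + 35 = 42


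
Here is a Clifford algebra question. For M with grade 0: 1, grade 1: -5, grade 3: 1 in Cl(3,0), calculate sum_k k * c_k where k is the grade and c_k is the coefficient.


Grade-weighted sum = sum of grade_k * coefficient_k
0*1 = 0
1*(-5) = -5
3*1 = 3
Total = 0 + (-5) + 3 = -2


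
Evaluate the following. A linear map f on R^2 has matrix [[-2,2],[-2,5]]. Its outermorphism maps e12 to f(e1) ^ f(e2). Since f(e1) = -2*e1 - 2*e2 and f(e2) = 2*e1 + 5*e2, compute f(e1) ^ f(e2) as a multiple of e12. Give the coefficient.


The outermorphism of a linear map f sends e1^e2 to f(e1)^f(e2).
f(e1) = -2*e1 - 2*e2
f(e2) = 2*e1 + 5*e2
f(e1) ^ f(e2) = (-2*e1 - 2*e2) ^ (2*e1 + 5*e2)
= (-2)*5*e12 + (-2)*2*e21
= (-10 - (-4))*e12
= -6*e12
Coefficient = -6


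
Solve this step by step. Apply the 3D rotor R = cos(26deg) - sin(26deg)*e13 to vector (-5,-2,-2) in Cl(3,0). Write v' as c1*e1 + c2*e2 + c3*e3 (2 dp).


Rotor R = cos(26deg) - sin(26deg)*e13
Rotation angle theta = 2 * 26 = 52 degrees in the e13 plane (e1 -> e3).
The component perpendicular to the plane (e2) is invariant: v'_2 = v2 = -2.00
cos(52deg) = 0.6157, sin(52deg) = 0.7880
v'_1 = v1*cos(theta) - v3*sin(theta) = -5*0.6157 - (-2)*0.7880 = -1.50
v'_3 = v1*sin(theta) + v3*cos(theta) = -5*0.7880 + (-2)*0.6157 = -5.17
v' = -1.50*e1 - 2.00*e2 - 5.17*e3


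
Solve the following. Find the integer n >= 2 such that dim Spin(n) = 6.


dim Spin(n) = dim so(n) = n(n-1)/2.
Solve n(n-1)/2 = 6, i.e. n^2 - n - 12 = 0.
Discriminant = 1 + 8*6 = 49
n = (1 + sqrt(49))/2 = (1 + 7)/2 = 4


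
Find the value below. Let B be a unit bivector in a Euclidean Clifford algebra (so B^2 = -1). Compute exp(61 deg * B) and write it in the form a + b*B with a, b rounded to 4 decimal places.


For a unit bivector B with B^2 = -1, the exponential series gives
e^(theta*B) = cos(theta) + sin(theta)*B (the GA analogue of Euler's formula).
theta = 61 degrees = 1.064651 rad
cos(61 deg) = 0.4848
sin(61 deg) = 0.8746
exp(theta*B) = 0.4848 + 0.8746*B


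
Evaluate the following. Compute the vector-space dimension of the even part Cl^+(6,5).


Even subalgebra dimension = 2^(n-1)
n = 6 + 5 = 11
2^(11 - 1) = 2^10 = 1024
Verification: sum of C(11,k) for even k = 1 + 55 + 330 + 462 + 165 + 11 = 1024
Result = 1024


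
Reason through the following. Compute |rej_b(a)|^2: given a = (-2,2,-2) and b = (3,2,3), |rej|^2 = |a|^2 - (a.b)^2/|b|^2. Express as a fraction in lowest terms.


|a|^2 = (-2)^2 + 2^2 + (-2)^2 = 12
|b|^2 = 3^2 + 2^2 + 3^2 = 22
a . b = (-2)*3 + 2*2 + (-2)*3 = -8
(a.b)^2 = (-8)^2 = 64
|rej|^2 = 12 - 64/22
= (264 - 64)/22
= 200/22
In lowest terms: 100/11


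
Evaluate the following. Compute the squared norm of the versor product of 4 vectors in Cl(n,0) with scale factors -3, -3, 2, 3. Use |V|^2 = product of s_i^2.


Each vector v_i has |v_i|^2 = s_i^2
Squared scales: (-3)^2 = 9, (-3)^2 = 9, 2^2 = 4, 3^2 = 9
|V|^2 = 9 * 9 * 4 * 9
= 2916


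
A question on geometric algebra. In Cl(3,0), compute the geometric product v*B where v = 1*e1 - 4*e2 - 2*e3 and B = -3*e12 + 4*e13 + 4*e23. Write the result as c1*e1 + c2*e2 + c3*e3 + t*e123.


vB has grade-1 (vector) and grade-3 (trivector) parts: vB = (v _| B) + (v ^ B).
Vector part <vB>_1:
  e1: -v2*b12 - v3*b13 = -(-4)*(-3) - (-2)*(4) = -4
  e2: v1*b12 - v3*b23 = (1)*(-3) - (-2)*(4) = 5
  e3: v1*b13 + v2*b23 = (1)*(4) + (-4)*(4) = -12
Trivector part <vB>_3:
  e123: v1*b23 - v2*b13 + v3*b12 = (1)*(4) - (-4)*(4) + (-2)*(-3) = 26
vB = -4*e1 + 5*e2 - 12*e3 + 26*e123


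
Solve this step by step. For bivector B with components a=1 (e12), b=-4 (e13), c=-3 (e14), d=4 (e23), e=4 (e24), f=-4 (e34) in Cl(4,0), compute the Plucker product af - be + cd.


Plucker relation: af - be + cd
a*f = 1*(-4) = -4
b*e = (-4)*4 = -16
c*d = (-3)*4 = -12
af - be + cd = -4 - (-16) + (-12)
= 0


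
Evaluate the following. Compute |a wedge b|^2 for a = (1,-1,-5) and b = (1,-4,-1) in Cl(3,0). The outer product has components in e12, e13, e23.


a wedge b = (a1*b2 - a2*b1)*e12 + (a1*b3 - a3*b1)*e13 + (a2*b3 - a3*b2)*e23
e12 coeff: 1*(-4) - (-1)*1 = -4 - (-1) = -3
e13 coeff: 1*(-1) - (-5)*1 = -1 - (-5) = 4
e23 coeff: (-1)*(-1) - (-5)*(-4) = 1 - 20 = -19
|a wedge b|^2 = (-3)^2 + 4^2 + (-19)^2
= 9 + 16 + 361
= 386


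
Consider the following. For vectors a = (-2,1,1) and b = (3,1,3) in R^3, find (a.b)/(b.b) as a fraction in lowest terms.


Projection coefficient = (a . b) / (b . b)
a . b = (-2)*3 + 1*1 + 1*3
= -6 + 1 + 3 = -2
b . b = 3^2 + 1^2 + 3^2
= 9 + 1 + 9 = 19
Coefficient = -2/19
In lowest terms: -2/19


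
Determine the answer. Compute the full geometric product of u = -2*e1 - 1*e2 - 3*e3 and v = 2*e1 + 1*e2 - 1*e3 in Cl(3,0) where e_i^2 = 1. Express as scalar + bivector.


In Cl(3,0): e_i^2 = 1, e_ie_j = -e_je_i for i != j.
Scalar part = u . v = (-2)*2 + (-1)*1 + (-3)*(-1)
= -4 + (-1) + 3 = -2
e12 coeff = (-2)*1 - (-1)*2 = -2 - (-2) = 0
e13 coeff = (-2)*(-1) - (-3)*2 = 2 - (-6) = 8
e23 coeff = (-1)*(-1) - (-3)*1 = 1 - (-3) = 4
uv = -2 + 0*e12 + 8*e13 + 4*e23


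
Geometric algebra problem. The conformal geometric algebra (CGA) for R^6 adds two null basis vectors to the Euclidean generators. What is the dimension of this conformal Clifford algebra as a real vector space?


The conformal model of R^6 uses Cl(7,1): the 6 Euclidean generators plus two extra orthogonal generators e+ (e+^2 = +1) and e- (e-^2 = -1), from which the null vectors e0, einf are built.
Number of generators m = 6 + 2 = 8.
dim Cl(p,q) = 2^m = 2^8 = 256


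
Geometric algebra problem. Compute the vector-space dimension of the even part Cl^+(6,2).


Even subalgebra dimension = 2^(n-1)
n = 6 + 2 = 8
2^(8 - 1) = 2^7 = 128
Verification: sum of C(8,k) for even k = 1 + 28 + 70 + 28 + 1 = 128
Result = 128


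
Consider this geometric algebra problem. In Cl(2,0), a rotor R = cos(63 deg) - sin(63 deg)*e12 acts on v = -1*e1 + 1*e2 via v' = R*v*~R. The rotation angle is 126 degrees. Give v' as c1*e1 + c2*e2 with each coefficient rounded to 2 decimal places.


Rotor R = cos(63deg) - sin(63deg)*e12
Rotation angle theta = 2 * 63 = 126 degrees
v' = R*v*~R rotates v by theta.
cos(126deg) = -0.5878, sin(126deg) = 0.8090
v'_1 = -1*cos(126deg) - 1*sin(126deg)
= -1*(-0.5878) - 1*0.8090
= -0.22
v'_2 = -1*sin(126deg) + 1*cos(126deg)
= -1*0.8090 + 1*(-0.5878)
= -1.40
v' = -0.22*e1 - 1.40*e2


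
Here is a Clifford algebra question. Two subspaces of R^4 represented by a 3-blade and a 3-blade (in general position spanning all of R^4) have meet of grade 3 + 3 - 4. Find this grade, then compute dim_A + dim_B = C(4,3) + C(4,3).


Meet grade = grade(A) + grade(B) - n
= 3 + 3 - 4 = 2
C(4,3) = 4
C(4,3) = 4
dim_A + dim_B = 4 + 4 = 8


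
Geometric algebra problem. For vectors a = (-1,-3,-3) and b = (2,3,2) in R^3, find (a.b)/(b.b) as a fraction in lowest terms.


Projection coefficient = (a . b) / (b . b)
a . b = (-1)*2 + (-3)*3 + (-3)*2
= -2 + (-9) + (-6) = -17
b . b = 2^2 + 3^2 + 2^2
= 4 + 9 + 4 = 17
Coefficient = -17/17
In lowest terms: -1/1


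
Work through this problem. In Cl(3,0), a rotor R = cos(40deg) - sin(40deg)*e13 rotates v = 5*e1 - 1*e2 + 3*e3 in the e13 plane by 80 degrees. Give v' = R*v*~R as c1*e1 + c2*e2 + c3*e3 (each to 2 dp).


Rotor R = cos(40deg) - sin(40deg)*e13
Rotation angle theta = 2 * 40 = 80 degrees in the e13 plane (e1 -> e3).
The component perpendicular to the plane (e2) is invariant: v'_2 = v2 = -1.00
cos(80deg) = 0.1736, sin(80deg) = 0.9848
v'_1 = v1*cos(theta) - v3*sin(theta) = 5*0.1736 - 3*0.9848 = -2.09
v'_3 = v1*sin(theta) + v3*cos(theta) = 5*0.9848 + 3*0.1736 = 5.44
v' = -2.09*e1 - 1.00*e2 + 5.44*e3


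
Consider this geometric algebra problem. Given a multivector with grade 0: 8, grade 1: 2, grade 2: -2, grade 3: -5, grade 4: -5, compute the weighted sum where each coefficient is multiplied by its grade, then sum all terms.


Grade-weighted sum = sum of grade_k * coefficient_k
0*8 = 0
1*2 = 2
2*(-2) = -4
3*(-5) = -15
4*(-5) = -20
Total = 0 + 2 + (-4) + (-15) + (-20) = -37


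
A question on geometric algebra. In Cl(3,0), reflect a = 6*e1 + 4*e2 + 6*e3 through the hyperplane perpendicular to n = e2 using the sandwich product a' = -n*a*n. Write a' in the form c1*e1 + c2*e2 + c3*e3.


Reflection formula: a' = -n*a*n, with n = e2 (unit vector, n^2 = 1).
For reflection through hyperplane perp to e2:
The component along e2 flips sign, others stay.
a = (6, 4, 6)
a' = (6, -4, 6)
a' = 6*e1 - 4*e2 + 6*e3


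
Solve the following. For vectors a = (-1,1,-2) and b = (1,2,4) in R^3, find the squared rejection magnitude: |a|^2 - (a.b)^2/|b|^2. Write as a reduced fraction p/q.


|a|^2 = (-1)^2 + 1^2 + (-2)^2 = 6
|b|^2 = 1^2 + 2^2 + 4^2 = 21
a . b = (-1)*1 + 1*2 + (-2)*4 = -7
(a.b)^2 = (-7)^2 = 49
|rej|^2 = 6 - 49/21
= (126 - 49)/21
= 77/21
In lowest terms: 11/3


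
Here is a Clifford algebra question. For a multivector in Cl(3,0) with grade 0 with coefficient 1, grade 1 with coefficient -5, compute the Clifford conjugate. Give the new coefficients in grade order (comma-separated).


Clifford conjugate sign for grade k: (-1)^(k(k+1)/2)
Grade 0: (-1)^(0*1/2) = (-1)^0 = 1, coeff 1 -> 1
Grade 1: (-1)^(1*2/2) = (-1)^1 = -1, coeff -5 -> 5
Conjugated coefficients: 1, 5


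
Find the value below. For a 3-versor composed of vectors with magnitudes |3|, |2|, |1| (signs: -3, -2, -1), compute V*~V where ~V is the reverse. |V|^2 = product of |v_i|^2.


Each vector v_i has |v_i|^2 = s_i^2
Squared scales: (-3)^2 = 9, (-2)^2 = 4, (-1)^2 = 1
|V|^2 = 9 * 4 * 1
= 36


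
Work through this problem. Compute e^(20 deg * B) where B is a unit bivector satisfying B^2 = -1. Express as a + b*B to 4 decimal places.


For a unit bivector B with B^2 = -1, the exponential series gives
e^(theta*B) = cos(theta) + sin(theta)*B (the GA analogue of Euler's formula).
theta = 20 degrees = 0.349066 rad
cos(20 deg) = 0.9397
sin(20 deg) = 0.3420
exp(theta*B) = 0.9397 + 0.3420*B


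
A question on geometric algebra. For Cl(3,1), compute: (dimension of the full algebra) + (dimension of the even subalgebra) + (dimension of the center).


n = 3 + 1 = 4
Total dim = 2^4 = 16
Even subalgebra dim = 2^3 = 8
n is even, so center dim = 1
Sum = 16 + 8 + 1 = 25


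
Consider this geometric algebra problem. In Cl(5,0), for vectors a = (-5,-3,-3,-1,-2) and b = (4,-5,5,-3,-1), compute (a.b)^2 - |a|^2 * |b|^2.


a . b = (-5)*4 + (-3)*(-5) + (-3)*5 + (-1)*(-3) + (-2)*(-1)
= -20 + 15 + (-15) + 3 + 2 = -15
|a|^2 = (-5)^2 + (-3)^2 + (-3)^2 + (-1)^2 + (-2)^2 = 48
|b|^2 = 4^2 + (-5)^2 + 5^2 + (-3)^2 + (-1)^2 = 76
(a.b)^2 = (-15)^2 = 225
|a|^2 * |b|^2 = 48 * 76 = 3648
Result = 225 - 3648 = -3423


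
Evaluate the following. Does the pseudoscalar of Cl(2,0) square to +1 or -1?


The pseudoscalar I = e1...e_n (product of all n generators) of Cl(p,q) satisfies I^2 = (-1)^(q + n(n-1)/2).
p = 2, q = 0, n = p + q = 2
n(n-1)/2 = 2 * 1 / 2 = 1
Exponent = q + n(n-1)/2 = 0 + 1 = 1
I^2 = (-1)^1 = -1


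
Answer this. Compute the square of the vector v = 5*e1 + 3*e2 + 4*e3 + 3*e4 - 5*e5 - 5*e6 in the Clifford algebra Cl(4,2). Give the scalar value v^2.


v^2 = sum of c_i^2 * e_i^2
Positive signature terms (e_i^2 = +1): 5^2 + 3^2 + 4^2 + 3^2 = 59
Negative signature terms (e_j^2 = -1): (-5)^2 + (-5)^2 = 50
v^2 = 59 - 50 = 9


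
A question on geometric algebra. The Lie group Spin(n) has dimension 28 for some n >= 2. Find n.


dim Spin(n) = dim so(n) = n(n-1)/2.
Solve n(n-1)/2 = 28, i.e. n^2 - n - 56 = 0.
Discriminant = 1 + 8*28 = 225
n = (1 + sqrt(225))/2 = (1 + 15)/2 = 8


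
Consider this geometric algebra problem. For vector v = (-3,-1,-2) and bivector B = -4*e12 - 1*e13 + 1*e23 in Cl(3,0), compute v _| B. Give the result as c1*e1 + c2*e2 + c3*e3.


Left contraction v _| B = <vB>_1 (grade-1 part of the geometric product vB).
Using e1_|e12 = e2, e2_|e12 = -e1, e1_|e13 = e3, e3_|e13 = -e1, e2_|e23 = e3, e3_|e23 = -e2:
e1 coeff: -v2*b12 - v3*b13 = -(-1)*(-4) - (-2)*(-1) = -6
e2 coeff: v1*b12 - v3*b23 = (-3)*(-4) - (-2)*(1) = 14
e3 coeff: v1*b13 + v2*b23 = (-3)*(-1) + (-1)*(1) = 2
v _| B = -6*e1 + 14*e2 + 2*e3


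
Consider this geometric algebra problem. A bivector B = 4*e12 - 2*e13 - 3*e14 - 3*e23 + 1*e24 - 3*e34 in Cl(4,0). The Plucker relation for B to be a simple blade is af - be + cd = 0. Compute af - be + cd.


Plucker relation: af - be + cd
a*f = 4*(-3) = -12
b*e = (-2)*1 = -2
c*d = (-3)*(-3) = 9
af - be + cd = -12 - (-2) + 9
= -1


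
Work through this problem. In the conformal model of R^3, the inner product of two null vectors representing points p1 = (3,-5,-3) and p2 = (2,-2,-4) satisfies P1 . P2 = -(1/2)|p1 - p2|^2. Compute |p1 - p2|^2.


p1 - p2 = (1, -3, 1)
|p1 - p2|^2 = 1^2 + (-3)^2 + 1^2
= 1 + 9 + 1
= 11


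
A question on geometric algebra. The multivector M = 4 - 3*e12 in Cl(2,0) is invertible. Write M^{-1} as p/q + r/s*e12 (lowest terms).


M = 4 - 3*e12, where e12^2 = -1.
Since M commutes with its reverse ~M = a - b*e12, M * ~M = a^2 - b^2*e12^2 = a^2 + b^2.
So M^{-1} = ~M / (a^2 + b^2) = (a - b*e12)/(a^2 + b^2).
a^2 + b^2 = 16 + 9 = 25
Scalar part = 4/25 = 4/25
Bivector coeff = 3/25 = 3/25
M^{-1} = 4/25 + 3/25*e12


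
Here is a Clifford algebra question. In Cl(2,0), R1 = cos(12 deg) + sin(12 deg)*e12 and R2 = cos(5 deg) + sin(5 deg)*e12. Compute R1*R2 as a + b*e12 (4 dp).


Same-plane rotors commute and their half-angles add:
R1*R2 = cos(a1 + a2) + sin(a1 + a2)*e12.
a1 + a2 = 12 + 5 = 17 deg
cos(17 deg) = 0.9563
sin(17 deg) = 0.2924
R1*R2 = 0.9563 + 0.2924*e12


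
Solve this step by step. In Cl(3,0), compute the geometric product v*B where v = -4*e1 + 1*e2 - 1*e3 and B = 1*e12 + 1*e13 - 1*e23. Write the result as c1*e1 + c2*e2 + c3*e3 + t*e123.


vB has grade-1 (vector) and grade-3 (trivector) parts: vB = (v _| B) + (v ^ B).
Vector part <vB>_1:
  e1: -v2*b12 - v3*b13 = -(1)*(1) - (-1)*(1) = 0
  e2: v1*b12 - v3*b23 = (-4)*(1) - (-1)*(-1) = -5
  e3: v1*b13 + v2*b23 = (-4)*(1) + (1)*(-1) = -5
Trivector part <vB>_3:
  e123: v1*b23 - v2*b13 + v3*b12 = (-4)*(-1) - (1)*(1) + (-1)*(1) = 2
vB = 0*e1 - 5*e2 - 5*e3 + 2*e123


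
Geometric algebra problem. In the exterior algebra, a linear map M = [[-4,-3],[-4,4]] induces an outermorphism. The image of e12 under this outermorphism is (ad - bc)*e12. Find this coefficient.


The outermorphism of a linear map f sends e1^e2 to f(e1)^f(e2).
f(e1) = -4*e1 - 4*e2
f(e2) = -3*e1 + 4*e2
f(e1) ^ f(e2) = (-4*e1 - 4*e2) ^ (-3*e1 + 4*e2)
= (-4)*4*e12 + (-4)*(-3)*e21
= (-16 - 12)*e12
= -28*e12
Coefficient = -28


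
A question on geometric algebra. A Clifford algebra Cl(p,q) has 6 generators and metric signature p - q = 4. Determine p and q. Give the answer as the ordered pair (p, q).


We need p + q = 6 and p - q = 4.
Adding: 2p = 6 + 4 = 10, so p = 5.
Then q = 6 - 5 = 1.
(p, q) = (5, 1)


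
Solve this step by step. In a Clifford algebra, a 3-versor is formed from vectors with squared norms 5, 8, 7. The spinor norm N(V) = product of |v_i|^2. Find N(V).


Spinor norm N(V) = |v1|^2 * |v2|^2 * ... * |v3|^2
= 5 * 8 * 7
Running product: 5, 40, 280
N(V) = 280


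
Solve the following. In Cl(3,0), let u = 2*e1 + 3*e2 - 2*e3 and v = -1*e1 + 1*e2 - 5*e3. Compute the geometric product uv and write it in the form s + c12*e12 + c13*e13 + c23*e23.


In Cl(3,0): e_i^2 = 1, e_ie_j = -e_je_i for i != j.
Scalar part = u . v = 2*(-1) + 3*1 + (-2)*(-5)
= -2 + 3 + 10 = 11
e12 coeff = 2*1 - 3*(-1) = 2 - (-3) = 5
e13 coeff = 2*(-5) - (-2)*(-1) = -10 - 2 = -12
e23 coeff = 3*(-5) - (-2)*1 = -15 - (-2) = -13
uv = 11 + 5*e12 - 12*e13 - 13*e23


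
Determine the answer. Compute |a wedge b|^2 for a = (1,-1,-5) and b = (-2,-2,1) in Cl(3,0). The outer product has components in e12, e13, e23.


a wedge b = (a1*b2 - a2*b1)*e12 + (a1*b3 - a3*b1)*e13 + (a2*b3 - a3*b2)*e23
e12 coeff: 1*(-2) - (-1)*(-2) = -2 - 2 = -4
e13 coeff: 1*1 - (-5)*(-2) = 1 - 10 = -9
e23 coeff: (-1)*1 - (-5)*(-2) = -1 - 10 = -11
|a wedge b|^2 = (-4)^2 + (-9)^2 + (-11)^2
= 16 + 81 + 121
= 218


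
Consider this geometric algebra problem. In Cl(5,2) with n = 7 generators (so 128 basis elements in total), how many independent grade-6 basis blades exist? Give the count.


Number of grade-k basis blades in Cl(p,q) with n = p + q is C(n, k).
n = 5 + 2 = 7
C(7, 6) = 7! / (6! * 1!)
= 5040 / (720 * 1)
= 7


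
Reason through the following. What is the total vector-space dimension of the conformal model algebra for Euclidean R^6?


The conformal model of R^6 uses Cl(7,1): the 6 Euclidean generators plus two extra orthogonal generators e+ (e+^2 = +1) and e- (e-^2 = -1), from which the null vectors e0, einf are built.
Number of generators m = 6 + 2 = 8.
dim Cl(p,q) = 2^m = 2^8 = 256


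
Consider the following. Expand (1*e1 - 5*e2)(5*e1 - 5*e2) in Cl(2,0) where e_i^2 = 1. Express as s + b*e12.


Expand: (1*e1 - 5*e2)(5*e1 - 5*e2)
= 1*5*e1e1 + 1*(-5)*e1e2 + (-5)*5*e2e1 + (-5)*(-5)*e2e2
Using e1^2 = e2^2 = 1, e2e1 = -e1e2:
Scalar part s = 1*5 + (-5)*(-5) = 5 + 25 = 30
Bivector part b = 1*(-5) - (-5)*5 = -5 - (-25) = 20
uv = 30 + 20*e12


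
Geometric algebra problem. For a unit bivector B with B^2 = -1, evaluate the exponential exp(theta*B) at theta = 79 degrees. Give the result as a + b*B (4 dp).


For a unit bivector B with B^2 = -1, the exponential series gives
e^(theta*B) = cos(theta) + sin(theta)*B (the GA analogue of Euler's formula).
theta = 79 degrees = 1.37881 rad
cos(79 deg) = 0.1908
sin(79 deg) = 0.9816
exp(theta*B) = 0.1908 + 0.9816*B


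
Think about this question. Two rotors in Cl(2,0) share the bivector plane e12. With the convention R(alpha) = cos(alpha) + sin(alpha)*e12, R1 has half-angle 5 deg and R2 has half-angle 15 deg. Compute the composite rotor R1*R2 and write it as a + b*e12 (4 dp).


Same-plane rotors commute and their half-angles add:
R1*R2 = cos(a1 + a2) + sin(a1 + a2)*e12.
a1 + a2 = 5 + 15 = 20 deg
cos(20 deg) = 0.9397
sin(20 deg) = 0.3420
R1*R2 = 0.9397 + 0.3420*e12


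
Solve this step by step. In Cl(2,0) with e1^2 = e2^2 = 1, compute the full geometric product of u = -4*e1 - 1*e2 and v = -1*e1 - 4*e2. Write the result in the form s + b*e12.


Expand: (-4*e1 - 1*e2)(-1*e1 - 4*e2)
= (-4)*(-1)*e1e1 + (-4)*(-4)*e1e2 + (-1)*(-1)*e2e1 + (-1)*(-4)*e2e2
Using e1^2 = e2^2 = 1, e2e1 = -e1e2:
Scalar part s = (-4)*(-1) + (-1)*(-4) = 4 + 4 = 8
Bivector part b = (-4)*(-4) - (-1)*(-1) = 16 - 1 = 15
uv = 8 + 15*e12


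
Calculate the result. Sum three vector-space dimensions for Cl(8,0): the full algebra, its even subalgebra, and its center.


n = 8 + 0 = 8
Total dim = 2^8 = 256
Even subalgebra dim = 2^7 = 128
n is even, so center dim = 1
Sum = 256 + 128 + 1 = 385


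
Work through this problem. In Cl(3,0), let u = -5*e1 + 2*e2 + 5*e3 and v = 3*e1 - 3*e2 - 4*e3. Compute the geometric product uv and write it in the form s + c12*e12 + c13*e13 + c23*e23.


In Cl(3,0): e_i^2 = 1, e_ie_j = -e_je_i for i != j.
Scalar part = u . v = (-5)*3 + 2*(-3) + 5*(-4)
= -15 + (-6) + (-20) = -41
e12 coeff = (-5)*(-3) - 2*3 = 15 - 6 = 9
e13 coeff = (-5)*(-4) - 5*3 = 20 - 15 = 5
e23 coeff = 2*(-4) - 5*(-3) = -8 - (-15) = 7
uv = -41 + 9*e12 + 5*e13 + 7*e23


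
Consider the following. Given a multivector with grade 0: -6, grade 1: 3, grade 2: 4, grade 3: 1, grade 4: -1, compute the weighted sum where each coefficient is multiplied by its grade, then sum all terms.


Grade-weighted sum = sum of grade_k * coefficient_k
0*(-6) = 0
1*3 = 3
2*4 = 8
3*1 = 3
4*(-1) = -4
Total = 0 + 3 + 8 + 3 + (-4) = 10


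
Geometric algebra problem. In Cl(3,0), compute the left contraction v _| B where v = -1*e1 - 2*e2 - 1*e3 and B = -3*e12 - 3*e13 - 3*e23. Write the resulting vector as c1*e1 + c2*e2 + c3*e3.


Left contraction v _| B = <vB>_1 (grade-1 part of the geometric product vB).
Using e1_|e12 = e2, e2_|e12 = -e1, e1_|e13 = e3, e3_|e13 = -e1, e2_|e23 = e3, e3_|e23 = -e2:
e1 coeff: -v2*b12 - v3*b13 = -(-2)*(-3) - (-1)*(-3) = -9
e2 coeff: v1*b12 - v3*b23 = (-1)*(-3) - (-1)*(-3) = 0
e3 coeff: v1*b13 + v2*b23 = (-1)*(-3) + (-2)*(-3) = 9
v _| B = -9*e1 + 0*e2 + 9*e3


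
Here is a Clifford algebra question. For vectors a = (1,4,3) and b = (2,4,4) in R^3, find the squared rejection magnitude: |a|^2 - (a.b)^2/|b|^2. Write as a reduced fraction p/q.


|a|^2 = 1^2 + 4^2 + 3^2 = 26
|b|^2 = 2^2 + 4^2 + 4^2 = 36
a . b = 1*2 + 4*4 + 3*4 = 30
(a.b)^2 = 30^2 = 900
|rej|^2 = 26 - 900/36
= (936 - 900)/36
= 36/36
In lowest terms: 1/1


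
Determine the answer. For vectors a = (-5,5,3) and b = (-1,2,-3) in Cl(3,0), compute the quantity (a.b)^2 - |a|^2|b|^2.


a . b = (-5)*(-1) + 5*2 + 3*(-3)
= 5 + 10 + (-9) = 6
|a|^2 = (-5)^2 + 5^2 + 3^2 = 59
|b|^2 = (-1)^2 + 2^2 + (-3)^2 = 14
(a.b)^2 = 6^2 = 36
|a|^2 * |b|^2 = 59 * 14 = 826
Result = 36 - 826 = -790


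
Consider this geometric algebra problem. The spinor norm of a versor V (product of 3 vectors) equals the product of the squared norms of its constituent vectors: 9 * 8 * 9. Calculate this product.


Spinor norm N(V) = |v1|^2 * |v2|^2 * ... * |v3|^2
= 9 * 8 * 9
Running product: 9, 72, 648
N(V) = 648


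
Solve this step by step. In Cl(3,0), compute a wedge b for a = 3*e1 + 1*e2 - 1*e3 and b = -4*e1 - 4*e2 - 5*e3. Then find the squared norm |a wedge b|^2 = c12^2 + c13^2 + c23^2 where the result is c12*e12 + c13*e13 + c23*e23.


a wedge b = (a1*b2 - a2*b1)*e12 + (a1*b3 - a3*b1)*e13 + (a2*b3 - a3*b2)*e23
e12 coeff: 3*(-4) - 1*(-4) = -12 - (-4) = -8
e13 coeff: 3*(-5) - (-1)*(-4) = -15 - 4 = -19
e23 coeff: 1*(-5) - (-1)*(-4) = -5 - 4 = -9
|a wedge b|^2 = (-8)^2 + (-19)^2 + (-9)^2
= 64 + 361 + 81
= 506
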